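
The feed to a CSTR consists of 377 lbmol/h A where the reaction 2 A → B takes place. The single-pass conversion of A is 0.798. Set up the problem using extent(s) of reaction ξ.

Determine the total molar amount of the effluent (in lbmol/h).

227 lbmol/h

A reacted = 0.798 × 377 = 300.8 lbmol/h; ν_A = −2, so ξ = 300.8/2 = 150.4 lbmol/h.
Outlet amounts (n = n₀ + ν ξ):
  A: 377 − 2(150.4) = 76.15
  B: 0 + 1(150.4) = 150.4
Total out = 76.15 + 150.4 = 226.6 lbmol/h.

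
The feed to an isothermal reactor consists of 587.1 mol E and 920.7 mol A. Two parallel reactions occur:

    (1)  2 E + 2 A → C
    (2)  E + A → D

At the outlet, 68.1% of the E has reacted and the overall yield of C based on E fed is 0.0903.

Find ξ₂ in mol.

Yield of C: 1ξ₁ / 587.1 = 0.0903 → ξ₁ = 53.02 mol.
Conversion of E: 2ξ₁ + 1ξ₂ = 0.681 × 587.1 = 399.8 → ξ₂ = 293.8 mol.
Outlet amounts (n = n₀ + Σ ν·ξ):
  E: 587.1 − 2(53.02) − 1(293.8) = 187.3
  A: 920.7 − 2(53.02) − 1(293.8) = 520.9
  C: 0 + 1(53.02) = 53.02
  D: 0 + 1(293.8) = 293.8

ξ₂ = 294 mol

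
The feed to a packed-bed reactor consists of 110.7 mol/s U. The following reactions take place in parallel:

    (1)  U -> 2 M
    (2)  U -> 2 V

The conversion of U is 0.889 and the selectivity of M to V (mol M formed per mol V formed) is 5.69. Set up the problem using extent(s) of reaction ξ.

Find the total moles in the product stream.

Conversion of U: U consumed = 0.889 × 110.7 = 98.41 mol/s = 1ξ₁ + 1ξ₂.
Selectivity: 2ξ₁ / (2ξ₂) = 5.69 → ξ₁ = 5.69 ξ₂.
Substitute: (1·5.69 + 1) ξ₂ = 98.41 → ξ₂ = 14.71 mol/s, ξ₁ = 83.7 mol/s.
Outlet amounts (n = n₀ + Σ ν·ξ):
  U: 110.7 − 1(83.7) − 1(14.71) = 12.29
  M: 0 + 2(83.7) = 167.4
  V: 0 + 2(14.71) = 29.42
Total out = 12.29 + 167.4 + 29.42 = 209.1 mol/s.

209 mol/s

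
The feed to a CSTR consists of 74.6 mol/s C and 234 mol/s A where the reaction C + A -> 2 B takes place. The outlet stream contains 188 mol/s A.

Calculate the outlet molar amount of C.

28.6 mol/s

For A: n = n₀ − 1ξ → 188 = 234 − 1ξ, giving ξ = 46 mol/s.
Outlet amounts (n = n₀ + ν ξ):
  C: 74.6 − 1(46) = 28.6
  A: 234 − 1(46) = 188
  B: 0 + 2(46) = 92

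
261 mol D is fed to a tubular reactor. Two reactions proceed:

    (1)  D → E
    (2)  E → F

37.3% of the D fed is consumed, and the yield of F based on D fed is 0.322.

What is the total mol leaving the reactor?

Conversion of D: D consumed = 1ξ₁ = 0.373 × 261 → ξ₁ = 97.35 mol.
Yield of F: 1ξ₂ / 261 = 0.322 → ξ₂ = 84.04 mol.
Outlet amounts (n = n₀ + Σ ν·ξ):
  D: 261 − 1(97.35) = 163.6
  E: 0 + 1(97.35) − 1(84.04) = 13.31
  F: 0 + 1(84.04) = 84.04
Total out = 163.6 + 13.31 + 84.04 = 261 mol.

261 mol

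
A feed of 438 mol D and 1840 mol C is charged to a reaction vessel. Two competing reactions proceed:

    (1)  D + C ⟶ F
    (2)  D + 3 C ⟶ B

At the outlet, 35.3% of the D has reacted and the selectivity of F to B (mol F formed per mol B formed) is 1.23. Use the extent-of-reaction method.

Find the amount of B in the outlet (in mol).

69.3 mol

Conversion of D: D consumed = 0.353 × 438 = 154.6 mol = 1ξ₁ + 1ξ₂.
Selectivity: 1ξ₁ / (1ξ₂) = 1.23 → ξ₁ = 1.23 ξ₂.
Substitute: (1·1.23 + 1) ξ₂ = 154.6 → ξ₂ = 69.33 mol, ξ₁ = 85.28 mol.
Outlet amounts (n = n₀ + Σ ν·ξ):
  D: 438 − 1(85.28) − 1(69.33) = 283.4
  C: 1840 − 1(85.28) − 3(69.33) = 1547
  F: 0 + 1(85.28) = 85.28
  B: 0 + 1(69.33) = 69.33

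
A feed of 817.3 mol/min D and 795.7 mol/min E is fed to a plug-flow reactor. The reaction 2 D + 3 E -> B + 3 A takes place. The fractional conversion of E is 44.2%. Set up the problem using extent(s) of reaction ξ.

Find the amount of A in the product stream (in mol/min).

E reacted = 0.442 × 795.7 = 351.7 mol/min; ν_E = −3, so ξ = 351.7/3 = 117.2 mol/min.
Outlet amounts (n = n₀ + ν ξ):
  D: 817.3 − 2(117.2) = 582.8
  E: 795.7 − 3(117.2) = 444
  B: 0 + 1(117.2) = 117.2
  A: 0 + 3(117.2) = 351.7

352 mol/min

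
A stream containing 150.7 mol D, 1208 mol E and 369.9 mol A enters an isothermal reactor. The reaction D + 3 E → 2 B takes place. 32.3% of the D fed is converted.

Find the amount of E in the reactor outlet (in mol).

1060 mol

D reacted = 0.323 × 150.7 = 48.68 mol; ν_D = −1, so ξ = 48.68/1 = 48.68 mol.
Outlet amounts (n = n₀ + ν ξ):
  D: 150.7 − 1(48.68) = 102
  E: 1208 − 3(48.68) = 1062
  B: 0 + 2(48.68) = 97.35
  A: 369.9 (inert)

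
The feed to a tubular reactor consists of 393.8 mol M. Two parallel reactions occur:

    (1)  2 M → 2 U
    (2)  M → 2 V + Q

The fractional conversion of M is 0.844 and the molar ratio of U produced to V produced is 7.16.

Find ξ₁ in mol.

ξ₁ = 155 mol

Conversion of M: M consumed = 0.844 × 393.8 = 332.4 mol = 2ξ₁ + 1ξ₂.
Selectivity: 2ξ₁ / (2ξ₂) = 7.16 → ξ₁ = 7.16 ξ₂.
Substitute: (2·7.16 + 1) ξ₂ = 332.4 → ξ₂ = 21.69 mol, ξ₁ = 155.3 mol.
Outlet amounts (n = n₀ + Σ ν·ξ):
  M: 393.8 − 2(155.3) − 1(21.69) = 61.43
  U: 0 + 2(155.3) = 310.7
  V: 0 + 2(21.69) = 43.39
  Q: 0 + 1(21.69) = 21.69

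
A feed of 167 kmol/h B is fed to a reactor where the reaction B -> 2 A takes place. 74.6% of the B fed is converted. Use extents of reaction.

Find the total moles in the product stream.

292 kmol/h

B reacted = 0.746 × 167 = 124.6 kmol/h; ν_B = −1, so ξ = 124.6/1 = 124.6 kmol/h.
Outlet amounts (n = n₀ + ν ξ):
  B: 167 − 1(124.6) = 42.42
  A: 0 + 2(124.6) = 249.2
Total out = 42.42 + 249.2 = 291.6 kmol/h.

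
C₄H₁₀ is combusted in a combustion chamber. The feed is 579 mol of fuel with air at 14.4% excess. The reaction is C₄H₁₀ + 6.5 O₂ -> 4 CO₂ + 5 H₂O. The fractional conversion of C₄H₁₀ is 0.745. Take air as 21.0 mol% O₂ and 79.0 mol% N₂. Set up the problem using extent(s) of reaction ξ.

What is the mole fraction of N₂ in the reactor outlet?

Stoichiometric O₂ = 6.5 × 579 = 3764 mol; O₂ fed = 3764 × 1.144 = 4305 mol.
N₂ fed = 4305 × 79/21 = 16200 mol.
Fuel reacted = 0.745 × 579 → ξ = 431.4 mol.
Outlet (n = n₀ + ν ξ):
  C₄H₁₀: 579 − 1(431.4) = 147.6
  O₂: 4305 − 6.5(431.4) = 1502
  N₂: 16200 (inert)
  CO₂: 0 + 4(431.4) = 1725
  H₂O: 0 + 5(431.4) = 2157
Total out = 21730 mol; y_N₂ = 16200 / 21730 = 0.7454.

0.745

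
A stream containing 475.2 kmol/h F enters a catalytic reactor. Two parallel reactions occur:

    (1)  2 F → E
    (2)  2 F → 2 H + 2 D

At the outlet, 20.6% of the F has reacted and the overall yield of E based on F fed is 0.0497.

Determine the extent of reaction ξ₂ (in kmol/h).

Yield of E: 1ξ₁ / 475.2 = 0.0497 → ξ₁ = 23.62 kmol/h.
Conversion of F: 2ξ₁ + 2ξ₂ = 0.206 × 475.2 = 97.89 → ξ₂ = 25.33 kmol/h.
Outlet amounts (n = n₀ + Σ ν·ξ):
  F: 475.2 − 2(23.62) − 2(25.33) = 377.3
  E: 0 + 1(23.62) = 23.62
  H: 0 + 2(25.33) = 50.66
  D: 0 + 2(25.33) = 50.66

ξ₂ = 25.3 kmol/h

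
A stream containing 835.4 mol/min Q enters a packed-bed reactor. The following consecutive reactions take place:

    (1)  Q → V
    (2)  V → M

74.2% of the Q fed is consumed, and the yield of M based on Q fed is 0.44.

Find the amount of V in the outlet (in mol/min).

Conversion of Q: Q consumed = 1ξ₁ = 0.742 × 835.4 → ξ₁ = 619.9 mol/min.
Yield of M: 1ξ₂ / 835.4 = 0.44 → ξ₂ = 367.6 mol/min.
Outlet amounts (n = n₀ + Σ ν·ξ):
  Q: 835.4 − 1(619.9) = 215.5
  V: 0 + 1(619.9) − 1(367.6) = 252.3
  M: 0 + 1(367.6) = 367.6

252 mol/min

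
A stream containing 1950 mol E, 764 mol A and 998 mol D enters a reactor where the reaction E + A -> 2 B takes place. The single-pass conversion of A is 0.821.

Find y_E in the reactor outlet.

A reacted = 0.821 × 764 = 627.2 mol; ν_A = −1, so ξ = 627.2/1 = 627.2 mol.
Outlet amounts (n = n₀ + ν ξ):
  E: 1950 − 1(627.2) = 1323
  A: 764 − 1(627.2) = 136.8
  B: 0 + 2(627.2) = 1254
  D: 998 (inert)
Total out = 3712 mol; y_E = 1323 / 3712 = 0.3563.

0.356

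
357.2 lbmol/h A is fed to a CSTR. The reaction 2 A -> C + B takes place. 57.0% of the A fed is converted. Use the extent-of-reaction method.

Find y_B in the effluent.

0.285

A reacted = 0.57 × 357.2 = 203.6 lbmol/h; ν_A = −2, so ξ = 203.6/2 = 101.8 lbmol/h.
Outlet amounts (n = n₀ + ν ξ):
  A: 357.2 − 2(101.8) = 153.6
  C: 0 + 1(101.8) = 101.8
  B: 0 + 1(101.8) = 101.8
Total out = 357.2 lbmol/h; y_B = 101.8 / 357.2 = 0.285.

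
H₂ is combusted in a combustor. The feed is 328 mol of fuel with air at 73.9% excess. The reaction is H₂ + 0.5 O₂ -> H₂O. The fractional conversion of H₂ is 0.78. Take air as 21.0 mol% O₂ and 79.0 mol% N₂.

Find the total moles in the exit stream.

Stoichiometric O₂ = 0.5 × 328 = 164 mol; O₂ fed = 164 × 1.739 = 285.2 mol.
N₂ fed = 285.2 × 79/21 = 1073 mol.
Fuel reacted = 0.78 × 328 → ξ = 255.8 mol.
Outlet (n = n₀ + ν ξ):
  H₂: 328 − 1(255.8) = 72.16
  O₂: 285.2 − 0.5(255.8) = 157.3
  N₂: 1073 (inert)
  H₂O: 0 + 1(255.8) = 255.8
Total out = 72.16 + 157.3 + 1073 + 255.8 = 1558 mol.

1560 mol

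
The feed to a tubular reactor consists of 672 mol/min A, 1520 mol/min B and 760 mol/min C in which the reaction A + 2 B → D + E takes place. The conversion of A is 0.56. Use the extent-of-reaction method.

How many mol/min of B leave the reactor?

A reacted = 0.56 × 672 = 376.3 mol/min; ν_A = −1, so ξ = 376.3/1 = 376.3 mol/min.
Outlet amounts (n = n₀ + ν ξ):
  A: 672 − 1(376.3) = 295.7
  B: 1520 − 2(376.3) = 767.4
  D: 0 + 1(376.3) = 376.3
  E: 0 + 1(376.3) = 376.3
  C: 760 (inert)

767 mol/min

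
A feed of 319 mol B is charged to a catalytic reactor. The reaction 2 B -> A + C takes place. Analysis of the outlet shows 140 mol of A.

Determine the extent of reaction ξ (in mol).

ξ = 140 mol

For A: n = n₀ + 1ξ → 140 = 0 + 1ξ, giving ξ = 140 mol.
Outlet amounts (n = n₀ + ν ξ):
  B: 319 − 2(140) = 39
  A: 0 + 1(140) = 140
  C: 0 + 1(140) = 140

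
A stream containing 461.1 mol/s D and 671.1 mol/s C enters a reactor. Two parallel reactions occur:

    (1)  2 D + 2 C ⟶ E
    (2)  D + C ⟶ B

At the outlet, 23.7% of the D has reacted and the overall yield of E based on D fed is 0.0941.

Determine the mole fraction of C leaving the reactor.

0.574

Yield of E: 1ξ₁ / 461.1 = 0.0941 → ξ₁ = 43.39 mol/s.
Conversion of D: 2ξ₁ + 1ξ₂ = 0.237 × 461.1 = 109.3 → ξ₂ = 22.5 mol/s.
Outlet amounts (n = n₀ + Σ ν·ξ):
  D: 461.1 − 2(43.39) − 1(22.5) = 351.8
  C: 671.1 − 2(43.39) − 1(22.5) = 561.8
  E: 0 + 1(43.39) = 43.39
  B: 0 + 1(22.5) = 22.5
Total out = 979.5 mol/s; y_C = 561.8 / 979.5 = 0.5736.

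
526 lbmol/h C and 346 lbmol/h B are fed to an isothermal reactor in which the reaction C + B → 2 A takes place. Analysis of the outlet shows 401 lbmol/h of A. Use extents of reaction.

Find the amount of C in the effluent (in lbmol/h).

326 lbmol/h

For A: n = n₀ + 2ξ → 401 = 0 + 2ξ, giving ξ = 200.5 lbmol/h.
Outlet amounts (n = n₀ + ν ξ):
  C: 526 − 1(200.5) = 325.5
  B: 346 − 1(200.5) = 145.5
  A: 0 + 2(200.5) = 401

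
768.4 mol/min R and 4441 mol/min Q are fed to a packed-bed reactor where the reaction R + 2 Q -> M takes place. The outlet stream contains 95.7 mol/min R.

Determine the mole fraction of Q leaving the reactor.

For R: n = n₀ − 1ξ → 95.7 = 768.4 − 1ξ, giving ξ = 672.7 mol/min.
Outlet amounts (n = n₀ + ν ξ):
  R: 768.4 − 1(672.7) = 95.7
  Q: 4441 − 2(672.7) = 3096
  M: 0 + 1(672.7) = 672.7
Total out = 3864 mol/min; y_Q = 3096 / 3864 = 0.8011.

0.801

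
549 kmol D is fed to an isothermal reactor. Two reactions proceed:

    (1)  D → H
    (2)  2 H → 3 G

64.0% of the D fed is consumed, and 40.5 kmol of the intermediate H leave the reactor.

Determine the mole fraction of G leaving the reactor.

Conversion of D: D consumed = 1ξ₁ = 0.64 × 549 → ξ₁ = 351.4 kmol.
H balance: n_H = 0 + 1ξ₁ − 2ξ₂ = 40.5 → ξ₂ = (1·351.4 − 40.5)/2 = 155.4 kmol.
Outlet amounts (n = n₀ + Σ ν·ξ):
  D: 549 − 1(351.4) = 197.6
  H: 0 + 1(351.4) − 2(155.4) = 40.5
  G: 0 + 3(155.4) = 466.3
Total out = 704.4 kmol; y_G = 466.3 / 704.4 = 0.6619.

0.662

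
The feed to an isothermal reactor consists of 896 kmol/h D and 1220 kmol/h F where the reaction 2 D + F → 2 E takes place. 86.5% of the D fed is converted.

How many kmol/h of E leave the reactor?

775 kmol/h

D reacted = 0.865 × 896 = 775 kmol/h; ν_D = −2, so ξ = 775/2 = 387.5 kmol/h.
Outlet amounts (n = n₀ + ν ξ):
  D: 896 − 2(387.5) = 121
  F: 1220 − 1(387.5) = 832.5
  E: 0 + 2(387.5) = 775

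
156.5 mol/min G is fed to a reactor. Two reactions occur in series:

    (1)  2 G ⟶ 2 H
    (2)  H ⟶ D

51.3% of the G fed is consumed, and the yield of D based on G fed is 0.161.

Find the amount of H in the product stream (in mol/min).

55.1 mol/min

Conversion of G: G consumed = 2ξ₁ = 0.513 × 156.5 → ξ₁ = 40.14 mol/min.
Yield of D: 1ξ₂ / 156.5 = 0.161 → ξ₂ = 25.2 mol/min.
Outlet amounts (n = n₀ + Σ ν·ξ):
  G: 156.5 − 2(40.14) = 76.22
  H: 0 + 2(40.14) − 1(25.2) = 55.09
  D: 0 + 1(25.2) = 25.2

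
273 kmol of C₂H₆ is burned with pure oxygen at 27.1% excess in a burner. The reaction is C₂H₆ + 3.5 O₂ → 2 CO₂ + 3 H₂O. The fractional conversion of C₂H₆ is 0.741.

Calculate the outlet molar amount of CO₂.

405 kmol

Stoichiometric O₂ = 3.5 × 273 = 955.5 kmol; O₂ fed = 955.5 × 1.271 = 1214 kmol.
Fuel reacted = 0.741 × 273 → ξ = 202.3 kmol.
Outlet (n = n₀ + ν ξ):
  C₂H₆: 273 − 1(202.3) = 70.71
  O₂: 1214 − 3.5(202.3) = 506.4
  CO₂: 0 + 2(202.3) = 404.6
  H₂O: 0 + 3(202.3) = 606.9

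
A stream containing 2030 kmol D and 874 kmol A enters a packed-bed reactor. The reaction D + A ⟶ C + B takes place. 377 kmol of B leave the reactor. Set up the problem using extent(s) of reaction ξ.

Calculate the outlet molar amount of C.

For B: n = n₀ + 1ξ → 377 = 0 + 1ξ, giving ξ = 377 kmol.
Outlet amounts (n = n₀ + ν ξ):
  D: 2030 − 1(377) = 1653
  A: 874 − 1(377) = 497
  C: 0 + 1(377) = 377
  B: 0 + 1(377) = 377

377 kmol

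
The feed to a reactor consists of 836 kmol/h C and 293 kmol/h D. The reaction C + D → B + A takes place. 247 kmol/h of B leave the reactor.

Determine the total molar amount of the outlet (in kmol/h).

1130 kmol/h

For B: n = n₀ + 1ξ → 247 = 0 + 1ξ, giving ξ = 247 kmol/h.
Outlet amounts (n = n₀ + ν ξ):
  C: 836 − 1(247) = 589
  D: 293 − 1(247) = 46
  B: 0 + 1(247) = 247
  A: 0 + 1(247) = 247
Total out = 589 + 46 + 247 + 247 = 1129 kmol/h.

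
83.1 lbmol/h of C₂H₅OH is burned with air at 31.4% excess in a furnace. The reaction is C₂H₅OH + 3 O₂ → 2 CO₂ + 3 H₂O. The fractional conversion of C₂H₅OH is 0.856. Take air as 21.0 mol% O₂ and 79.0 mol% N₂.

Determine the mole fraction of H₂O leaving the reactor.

Stoichiometric O₂ = 3 × 83.1 = 249.3 lbmol/h; O₂ fed = 249.3 × 1.314 = 327.6 lbmol/h.
N₂ fed = 327.6 × 79/21 = 1232 lbmol/h.
Fuel reacted = 0.856 × 83.1 → ξ = 71.13 lbmol/h.
Outlet (n = n₀ + ν ξ):
  C₂H₅OH: 83.1 − 1(71.13) = 11.97
  O₂: 327.6 − 3(71.13) = 114.2
  N₂: 1232 (inert)
  CO₂: 0 + 2(71.13) = 142.3
  H₂O: 0 + 3(71.13) = 213.4
Total out = 1714 lbmol/h; y_H₂O = 213.4 / 1714 = 0.1245.

0.124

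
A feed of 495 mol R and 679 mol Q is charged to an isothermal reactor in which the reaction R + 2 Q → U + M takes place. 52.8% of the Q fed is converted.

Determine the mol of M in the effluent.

Q reacted = 0.528 × 679 = 358.5 mol; ν_Q = −2, so ξ = 358.5/2 = 179.3 mol.
Outlet amounts (n = n₀ + ν ξ):
  R: 495 − 1(179.3) = 315.7
  Q: 679 − 2(179.3) = 320.5
  U: 0 + 1(179.3) = 179.3
  M: 0 + 1(179.3) = 179.3

179 mol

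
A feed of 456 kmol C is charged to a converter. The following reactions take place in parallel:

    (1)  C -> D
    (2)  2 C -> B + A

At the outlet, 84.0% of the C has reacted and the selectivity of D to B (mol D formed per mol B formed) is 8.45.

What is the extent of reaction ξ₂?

ξ₂ = 36.7 kmol

Conversion of C: C consumed = 0.84 × 456 = 383 kmol = 1ξ₁ + 2ξ₂.
Selectivity: 1ξ₁ / (1ξ₂) = 8.45 → ξ₁ = 8.45 ξ₂.
Substitute: (1·8.45 + 2) ξ₂ = 383 → ξ₂ = 36.65 kmol, ξ₁ = 309.7 kmol.
Outlet amounts (n = n₀ + Σ ν·ξ):
  C: 456 − 1(309.7) − 2(36.65) = 72.96
  D: 0 + 1(309.7) = 309.7
  B: 0 + 1(36.65) = 36.65
  A: 0 + 1(36.65) = 36.65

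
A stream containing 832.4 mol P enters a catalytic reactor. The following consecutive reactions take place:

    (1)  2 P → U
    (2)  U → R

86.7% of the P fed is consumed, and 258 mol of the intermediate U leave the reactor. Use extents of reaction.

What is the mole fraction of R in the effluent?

Conversion of P: P consumed = 2ξ₁ = 0.867 × 832.4 → ξ₁ = 360.8 mol.
U balance: n_U = 0 + 1ξ₁ − 1ξ₂ = 258 → ξ₂ = (1·360.8 − 258)/1 = 102.8 mol.
Outlet amounts (n = n₀ + Σ ν·ξ):
  P: 832.4 − 2(360.8) = 110.7
  U: 0 + 1(360.8) − 1(102.8) = 258
  R: 0 + 1(102.8) = 102.8
Total out = 471.6 mol; y_R = 102.8 / 471.6 = 0.2181.

0.218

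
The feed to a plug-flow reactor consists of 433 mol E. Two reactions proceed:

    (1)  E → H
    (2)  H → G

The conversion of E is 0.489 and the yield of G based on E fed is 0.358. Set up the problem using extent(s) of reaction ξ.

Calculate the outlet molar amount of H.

56.7 mol

Conversion of E: E consumed = 1ξ₁ = 0.489 × 433 → ξ₁ = 211.7 mol.
Yield of G: 1ξ₂ / 433 = 0.358 → ξ₂ = 155 mol.
Outlet amounts (n = n₀ + Σ ν·ξ):
  E: 433 − 1(211.7) = 221.3
  H: 0 + 1(211.7) − 1(155) = 56.72
  G: 0 + 1(155) = 155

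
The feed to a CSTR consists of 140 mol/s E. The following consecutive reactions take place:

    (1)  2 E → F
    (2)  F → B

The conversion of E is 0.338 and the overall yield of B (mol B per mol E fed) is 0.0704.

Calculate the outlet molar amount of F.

Conversion of E: E consumed = 2ξ₁ = 0.338 × 140 → ξ₁ = 23.66 mol/s.
Yield of B: 1ξ₂ / 140 = 0.0704 → ξ₂ = 9.856 mol/s.
Outlet amounts (n = n₀ + Σ ν·ξ):
  E: 140 − 2(23.66) = 92.68
  F: 0 + 1(23.66) − 1(9.856) = 13.8
  B: 0 + 1(9.856) = 9.856

13.8 mol/s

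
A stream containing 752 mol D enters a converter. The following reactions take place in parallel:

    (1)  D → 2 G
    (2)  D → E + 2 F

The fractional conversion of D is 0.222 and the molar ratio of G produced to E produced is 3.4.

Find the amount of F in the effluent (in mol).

124 mol

Conversion of D: D consumed = 0.222 × 752 = 166.9 mol = 1ξ₁ + 1ξ₂.
Selectivity: 2ξ₁ / (1ξ₂) = 3.4 → ξ₁ = 1.7 ξ₂.
Substitute: (1·1.7 + 1) ξ₂ = 166.9 → ξ₂ = 61.83 mol, ξ₁ = 105.1 mol.
Outlet amounts (n = n₀ + Σ ν·ξ):
  D: 752 − 1(105.1) − 1(61.83) = 585.1
  G: 0 + 2(105.1) = 210.2
  E: 0 + 1(61.83) = 61.83
  F: 0 + 2(61.83) = 123.7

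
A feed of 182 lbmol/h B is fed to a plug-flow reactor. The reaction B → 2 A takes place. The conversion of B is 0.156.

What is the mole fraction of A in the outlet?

B reacted = 0.156 × 182 = 28.39 lbmol/h; ν_B = −1, so ξ = 28.39/1 = 28.39 lbmol/h.
Outlet amounts (n = n₀ + ν ξ):
  B: 182 − 1(28.39) = 153.6
  A: 0 + 2(28.39) = 56.78
Total out = 210.4 lbmol/h; y_A = 56.78 / 210.4 = 0.2699.

0.27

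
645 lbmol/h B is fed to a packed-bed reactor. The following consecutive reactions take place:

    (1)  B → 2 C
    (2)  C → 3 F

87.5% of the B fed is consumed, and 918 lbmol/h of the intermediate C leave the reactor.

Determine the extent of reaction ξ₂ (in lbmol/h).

ξ₂ = 211 lbmol/h

Conversion of B: B consumed = 1ξ₁ = 0.875 × 645 → ξ₁ = 564.4 lbmol/h.
C balance: n_C = 0 + 2ξ₁ − 1ξ₂ = 918 → ξ₂ = (2·564.4 − 918)/1 = 210.8 lbmol/h.
Outlet amounts (n = n₀ + Σ ν·ξ):
  B: 645 − 1(564.4) = 80.62
  C: 0 + 2(564.4) − 1(210.8) = 918
  F: 0 + 3(210.8) = 632.2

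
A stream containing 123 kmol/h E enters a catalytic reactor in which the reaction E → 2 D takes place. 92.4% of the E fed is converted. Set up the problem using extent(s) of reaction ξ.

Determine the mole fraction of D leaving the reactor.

E reacted = 0.924 × 123 = 113.7 kmol/h; ν_E = −1, so ξ = 113.7/1 = 113.7 kmol/h.
Outlet amounts (n = n₀ + ν ξ):
  E: 123 − 1(113.7) = 9.348
  D: 0 + 2(113.7) = 227.3
Total out = 236.7 kmol/h; y_D = 227.3 / 236.7 = 0.9605.

0.96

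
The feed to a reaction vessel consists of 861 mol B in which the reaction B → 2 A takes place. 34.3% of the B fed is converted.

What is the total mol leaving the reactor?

1160 mol

B reacted = 0.343 × 861 = 295.3 mol; ν_B = −1, so ξ = 295.3/1 = 295.3 mol.
Outlet amounts (n = n₀ + ν ξ):
  B: 861 − 1(295.3) = 565.7
  A: 0 + 2(295.3) = 590.6
Total out = 565.7 + 590.6 = 1156 mol.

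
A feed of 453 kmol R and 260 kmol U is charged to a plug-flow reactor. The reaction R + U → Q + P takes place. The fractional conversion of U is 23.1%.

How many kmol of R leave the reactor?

U reacted = 0.231 × 260 = 60.06 kmol; ν_U = −1, so ξ = 60.06/1 = 60.06 kmol.
Outlet amounts (n = n₀ + ν ξ):
  R: 453 − 1(60.06) = 392.9
  U: 260 − 1(60.06) = 199.9
  Q: 0 + 1(60.06) = 60.06
  P: 0 + 1(60.06) = 60.06

393 kmol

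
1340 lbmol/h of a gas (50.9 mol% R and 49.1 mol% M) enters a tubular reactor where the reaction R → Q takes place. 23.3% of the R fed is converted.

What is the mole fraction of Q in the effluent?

R reacted = 0.233 × 682.1 = 158.9 lbmol/h; ν_R = −1, so ξ = 158.9/1 = 158.9 lbmol/h.
Outlet amounts (n = n₀ + ν ξ):
  R: 682.1 − 1(158.9) = 523.1
  Q: 0 + 1(158.9) = 158.9
  M: 657.9 (inert)
Total out = 1340 lbmol/h; y_Q = 158.9 / 1340 = 0.1186.

0.119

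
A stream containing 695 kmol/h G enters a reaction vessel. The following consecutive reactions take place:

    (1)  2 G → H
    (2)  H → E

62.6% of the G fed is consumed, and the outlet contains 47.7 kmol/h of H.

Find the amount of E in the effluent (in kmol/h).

Conversion of G: G consumed = 2ξ₁ = 0.626 × 695 → ξ₁ = 217.5 kmol/h.
H balance: n_H = 0 + 1ξ₁ − 1ξ₂ = 47.7 → ξ₂ = (1·217.5 − 47.7)/1 = 169.8 kmol/h.
Outlet amounts (n = n₀ + Σ ν·ξ):
  G: 695 − 2(217.5) = 259.9
  H: 0 + 1(217.5) − 1(169.8) = 47.7
  E: 0 + 1(169.8) = 169.8

170 kmol/h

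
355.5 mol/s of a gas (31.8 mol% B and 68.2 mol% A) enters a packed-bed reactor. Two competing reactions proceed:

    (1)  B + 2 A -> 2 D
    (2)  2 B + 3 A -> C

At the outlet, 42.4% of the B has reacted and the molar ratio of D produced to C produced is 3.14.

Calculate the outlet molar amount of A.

Conversion of B: B consumed = 0.424 × 113 = 47.93 mol/s = 1ξ₁ + 2ξ₂.
Selectivity: 2ξ₁ / (1ξ₂) = 3.14 → ξ₁ = 1.57 ξ₂.
Substitute: (1·1.57 + 2) ξ₂ = 47.93 → ξ₂ = 13.43 mol/s, ξ₁ = 21.08 mol/s.
Outlet amounts (n = n₀ + Σ ν·ξ):
  B: 113 − 1(21.08) − 2(13.43) = 65.12
  A: 242.5 − 2(21.08) − 3(13.43) = 160
  D: 0 + 2(21.08) = 42.16
  C: 0 + 1(13.43) = 13.43

160 mol/s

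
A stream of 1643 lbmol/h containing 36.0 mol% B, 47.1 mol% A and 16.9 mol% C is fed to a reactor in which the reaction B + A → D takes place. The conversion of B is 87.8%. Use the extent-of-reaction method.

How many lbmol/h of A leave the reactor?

255 lbmol/h

B reacted = 0.878 × 591.5 = 519.3 lbmol/h; ν_B = −1, so ξ = 519.3/1 = 519.3 lbmol/h.
Outlet amounts (n = n₀ + ν ξ):
  B: 591.5 − 1(519.3) = 72.16
  A: 773.9 − 1(519.3) = 254.5
  D: 0 + 1(519.3) = 519.3
  C: 277.7 (inert)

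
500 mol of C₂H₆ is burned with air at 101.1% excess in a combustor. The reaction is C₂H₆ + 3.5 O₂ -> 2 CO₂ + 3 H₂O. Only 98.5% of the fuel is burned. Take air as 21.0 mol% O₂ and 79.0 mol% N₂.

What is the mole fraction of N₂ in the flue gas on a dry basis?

Stoichiometric O₂ = 3.5 × 500 = 1750 mol; O₂ fed = 1750 × 2.011 = 3519 mol.
N₂ fed = 3519 × 79/21 = 13240 mol.
Fuel reacted = 0.985 × 500 → ξ = 492.5 mol.
Outlet (n = n₀ + ν ξ):
  C₂H₆: 500 − 1(492.5) = 7.5
  O₂: 3519 − 3.5(492.5) = 1796
  N₂: 13240 (inert)
  CO₂: 0 + 2(492.5) = 985
  H₂O: 0 + 3(492.5) = 1478
Dry total = 16030 mol; y_N₂ (dry) = 13240 / 16030 = 0.826.

0.826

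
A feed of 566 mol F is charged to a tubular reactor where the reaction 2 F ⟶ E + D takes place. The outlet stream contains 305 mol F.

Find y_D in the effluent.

0.231

For F: n = n₀ − 2ξ → 305 = 566 − 2ξ, giving ξ = 130.5 mol.
Outlet amounts (n = n₀ + ν ξ):
  F: 566 − 2(130.5) = 305
  E: 0 + 1(130.5) = 130.5
  D: 0 + 1(130.5) = 130.5
Total out = 566 mol; y_D = 130.5 / 566 = 0.2306.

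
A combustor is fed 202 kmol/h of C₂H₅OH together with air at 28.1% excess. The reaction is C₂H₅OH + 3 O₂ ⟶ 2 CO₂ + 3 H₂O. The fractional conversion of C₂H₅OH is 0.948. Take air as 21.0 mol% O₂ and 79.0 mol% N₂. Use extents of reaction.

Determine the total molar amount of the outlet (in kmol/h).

4090 kmol/h

Stoichiometric O₂ = 3 × 202 = 606 kmol/h; O₂ fed = 606 × 1.281 = 776.3 kmol/h.
N₂ fed = 776.3 × 79/21 = 2920 kmol/h.
Fuel reacted = 0.948 × 202 → ξ = 191.5 kmol/h.
Outlet (n = n₀ + ν ξ):
  C₂H₅OH: 202 − 1(191.5) = 10.5
  O₂: 776.3 − 3(191.5) = 201.8
  N₂: 2920 (inert)
  CO₂: 0 + 2(191.5) = 383
  H₂O: 0 + 3(191.5) = 574.5
Total out = 10.5 + 201.8 + 2920 + 383 + 574.5 = 4090 kmol/h.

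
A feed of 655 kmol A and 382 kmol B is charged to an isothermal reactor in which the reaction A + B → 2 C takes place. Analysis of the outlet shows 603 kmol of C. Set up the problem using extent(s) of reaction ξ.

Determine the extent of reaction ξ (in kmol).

For C: n = n₀ + 2ξ → 603 = 0 + 2ξ, giving ξ = 301.5 kmol.
Outlet amounts (n = n₀ + ν ξ):
  A: 655 − 1(301.5) = 353.5
  B: 382 − 1(301.5) = 80.5
  C: 0 + 2(301.5) = 603

ξ = 302 kmol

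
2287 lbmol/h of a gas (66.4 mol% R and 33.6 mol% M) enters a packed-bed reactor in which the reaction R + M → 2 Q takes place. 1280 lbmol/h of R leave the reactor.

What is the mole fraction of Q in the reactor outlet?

For R: n = n₀ − 1ξ → 1280 = 1519 − 1ξ, giving ξ = 238.6 lbmol/h.
Outlet amounts (n = n₀ + ν ξ):
  R: 1519 − 1(238.6) = 1280
  M: 768.4 − 1(238.6) = 529.9
  Q: 0 + 2(238.6) = 477.1
Total out = 2287 lbmol/h; y_Q = 477.1 / 2287 = 0.2086.

0.209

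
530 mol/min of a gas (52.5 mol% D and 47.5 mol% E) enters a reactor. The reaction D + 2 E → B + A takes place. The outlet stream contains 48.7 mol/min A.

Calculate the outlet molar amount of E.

154 mol/min

For A: n = n₀ + 1ξ → 48.7 = 0 + 1ξ, giving ξ = 48.7 mol/min.
Outlet amounts (n = n₀ + ν ξ):
  D: 278.2 − 1(48.7) = 229.6
  E: 251.8 − 2(48.7) = 154.3
  B: 0 + 1(48.7) = 48.7
  A: 0 + 1(48.7) = 48.7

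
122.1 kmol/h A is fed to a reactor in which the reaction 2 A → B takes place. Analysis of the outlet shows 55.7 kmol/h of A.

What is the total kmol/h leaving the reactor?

For A: n = n₀ − 2ξ → 55.7 = 122.1 − 2ξ, giving ξ = 33.2 kmol/h.
Outlet amounts (n = n₀ + ν ξ):
  A: 122.1 − 2(33.2) = 55.7
  B: 0 + 1(33.2) = 33.2
Total out = 55.7 + 33.2 = 88.9 kmol/h.

88.9 kmol/h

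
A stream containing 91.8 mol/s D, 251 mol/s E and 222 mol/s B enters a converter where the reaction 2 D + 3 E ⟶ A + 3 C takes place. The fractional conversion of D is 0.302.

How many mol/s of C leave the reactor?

41.6 mol/s

D reacted = 0.302 × 91.8 = 27.72 mol/s; ν_D = −2, so ξ = 27.72/2 = 13.86 mol/s.
Outlet amounts (n = n₀ + ν ξ):
  D: 91.8 − 2(13.86) = 64.08
  E: 251 − 3(13.86) = 209.4
  A: 0 + 1(13.86) = 13.86
  C: 0 + 3(13.86) = 41.59
  B: 222 (inert)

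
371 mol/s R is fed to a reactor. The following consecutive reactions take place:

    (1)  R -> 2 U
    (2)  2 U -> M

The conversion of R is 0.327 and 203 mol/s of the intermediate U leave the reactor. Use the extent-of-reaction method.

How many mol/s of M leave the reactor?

19.8 mol/s

Conversion of R: R consumed = 1ξ₁ = 0.327 × 371 → ξ₁ = 121.3 mol/s.
U balance: n_U = 0 + 2ξ₁ − 2ξ₂ = 203 → ξ₂ = (2·121.3 − 203)/2 = 19.82 mol/s.
Outlet amounts (n = n₀ + Σ ν·ξ):
  R: 371 − 1(121.3) = 249.7
  U: 0 + 2(121.3) − 2(19.82) = 203
  M: 0 + 1(19.82) = 19.82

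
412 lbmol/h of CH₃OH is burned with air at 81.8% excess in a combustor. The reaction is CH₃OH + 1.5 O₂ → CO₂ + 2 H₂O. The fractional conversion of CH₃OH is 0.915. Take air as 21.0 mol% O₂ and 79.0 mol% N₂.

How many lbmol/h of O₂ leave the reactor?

558 lbmol/h

Stoichiometric O₂ = 1.5 × 412 = 618 lbmol/h; O₂ fed = 618 × 1.818 = 1124 lbmol/h.
N₂ fed = 1124 × 79/21 = 4227 lbmol/h.
Fuel reacted = 0.915 × 412 → ξ = 377 lbmol/h.
Outlet (n = n₀ + ν ξ):
  CH₃OH: 412 − 1(377) = 35.02
  O₂: 1124 − 1.5(377) = 558.1
  N₂: 4227 (inert)
  CO₂: 0 + 1(377) = 377
  H₂O: 0 + 2(377) = 754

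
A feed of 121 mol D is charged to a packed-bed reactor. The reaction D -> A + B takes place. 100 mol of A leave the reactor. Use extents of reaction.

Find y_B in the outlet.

For A: n = n₀ + 1ξ → 100 = 0 + 1ξ, giving ξ = 100 mol.
Outlet amounts (n = n₀ + ν ξ):
  D: 121 − 1(100) = 21
  A: 0 + 1(100) = 100
  B: 0 + 1(100) = 100
Total out = 221 mol; y_B = 100 / 221 = 0.4525.

0.452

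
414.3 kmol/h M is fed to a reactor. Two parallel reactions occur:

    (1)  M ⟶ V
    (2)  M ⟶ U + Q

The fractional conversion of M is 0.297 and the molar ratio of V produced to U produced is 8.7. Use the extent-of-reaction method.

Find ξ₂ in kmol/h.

ξ₂ = 12.7 kmol/h

Conversion of M: M consumed = 0.297 × 414.3 = 123 kmol/h = 1ξ₁ + 1ξ₂.
Selectivity: 1ξ₁ / (1ξ₂) = 8.7 → ξ₁ = 8.7 ξ₂.
Substitute: (1·8.7 + 1) ξ₂ = 123 → ξ₂ = 12.69 kmol/h, ξ₁ = 110.4 kmol/h.
Outlet amounts (n = n₀ + Σ ν·ξ):
  M: 414.3 − 1(110.4) − 1(12.69) = 291.3
  V: 0 + 1(110.4) = 110.4
  U: 0 + 1(12.69) = 12.69
  Q: 0 + 1(12.69) = 12.69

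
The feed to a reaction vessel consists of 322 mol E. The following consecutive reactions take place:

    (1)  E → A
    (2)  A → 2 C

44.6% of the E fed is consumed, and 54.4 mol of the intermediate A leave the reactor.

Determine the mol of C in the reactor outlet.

178 mol

Conversion of E: E consumed = 1ξ₁ = 0.446 × 322 → ξ₁ = 143.6 mol.
A balance: n_A = 0 + 1ξ₁ − 1ξ₂ = 54.4 → ξ₂ = (1·143.6 − 54.4)/1 = 89.21 mol.
Outlet amounts (n = n₀ + Σ ν·ξ):
  E: 322 − 1(143.6) = 178.4
  A: 0 + 1(143.6) − 1(89.21) = 54.4
  C: 0 + 2(89.21) = 178.4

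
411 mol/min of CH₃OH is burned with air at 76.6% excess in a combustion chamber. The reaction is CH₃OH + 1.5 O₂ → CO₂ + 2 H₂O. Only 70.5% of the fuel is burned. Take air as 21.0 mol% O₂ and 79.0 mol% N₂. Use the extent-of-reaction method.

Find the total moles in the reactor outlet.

5740 mol/min

Stoichiometric O₂ = 1.5 × 411 = 616.5 mol/min; O₂ fed = 616.5 × 1.766 = 1089 mol/min.
N₂ fed = 1089 × 79/21 = 4096 mol/min.
Fuel reacted = 0.705 × 411 → ξ = 289.8 mol/min.
Outlet (n = n₀ + ν ξ):
  CH₃OH: 411 − 1(289.8) = 121.2
  O₂: 1089 − 1.5(289.8) = 654.1
  N₂: 4096 (inert)
  CO₂: 0 + 1(289.8) = 289.8
  H₂O: 0 + 2(289.8) = 579.5
Total out = 121.2 + 654.1 + 4096 + 289.8 + 579.5 = 5740 mol/min.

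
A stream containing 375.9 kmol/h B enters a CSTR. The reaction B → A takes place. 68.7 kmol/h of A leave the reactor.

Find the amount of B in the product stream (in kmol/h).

For A: n = n₀ + 1ξ → 68.7 = 0 + 1ξ, giving ξ = 68.7 kmol/h.
Outlet amounts (n = n₀ + ν ξ):
  B: 375.9 − 1(68.7) = 307.2
  A: 0 + 1(68.7) = 68.7

307 kmol/h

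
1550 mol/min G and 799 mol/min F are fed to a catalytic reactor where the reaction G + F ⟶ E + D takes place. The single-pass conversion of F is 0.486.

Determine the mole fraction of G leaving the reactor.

0.495

F reacted = 0.486 × 799 = 388.3 mol/min; ν_F = −1, so ξ = 388.3/1 = 388.3 mol/min.
Outlet amounts (n = n₀ + ν ξ):
  G: 1550 − 1(388.3) = 1162
  F: 799 − 1(388.3) = 410.7
  E: 0 + 1(388.3) = 388.3
  D: 0 + 1(388.3) = 388.3
Total out = 2349 mol/min; y_G = 1162 / 2349 = 0.4945.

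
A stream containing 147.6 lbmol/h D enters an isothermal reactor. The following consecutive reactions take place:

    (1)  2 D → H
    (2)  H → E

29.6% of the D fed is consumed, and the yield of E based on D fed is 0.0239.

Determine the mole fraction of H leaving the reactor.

Conversion of D: D consumed = 2ξ₁ = 0.296 × 147.6 → ξ₁ = 21.84 lbmol/h.
Yield of E: 1ξ₂ / 147.6 = 0.0239 → ξ₂ = 3.528 lbmol/h.
Outlet amounts (n = n₀ + Σ ν·ξ):
  D: 147.6 − 2(21.84) = 103.9
  H: 0 + 1(21.84) − 1(3.528) = 18.32
  E: 0 + 1(3.528) = 3.528
Total out = 125.8 lbmol/h; y_H = 18.32 / 125.8 = 0.1457.

0.146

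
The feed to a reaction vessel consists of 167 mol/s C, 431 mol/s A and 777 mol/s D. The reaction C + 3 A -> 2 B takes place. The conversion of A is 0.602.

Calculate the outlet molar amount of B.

173 mol/s

A reacted = 0.602 × 431 = 259.5 mol/s; ν_A = −3, so ξ = 259.5/3 = 86.49 mol/s.
Outlet amounts (n = n₀ + ν ξ):
  C: 167 − 1(86.49) = 80.51
  A: 431 − 3(86.49) = 171.5
  B: 0 + 2(86.49) = 173
  D: 777 (inert)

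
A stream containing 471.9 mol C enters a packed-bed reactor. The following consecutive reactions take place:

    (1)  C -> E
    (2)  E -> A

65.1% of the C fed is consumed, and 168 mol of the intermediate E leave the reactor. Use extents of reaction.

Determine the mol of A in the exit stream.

Conversion of C: C consumed = 1ξ₁ = 0.651 × 471.9 → ξ₁ = 307.2 mol.
E balance: n_E = 0 + 1ξ₁ − 1ξ₂ = 168 → ξ₂ = (1·307.2 − 168)/1 = 139.2 mol.
Outlet amounts (n = n₀ + Σ ν·ξ):
  C: 471.9 − 1(307.2) = 164.7
  E: 0 + 1(307.2) − 1(139.2) = 168
  A: 0 + 1(139.2) = 139.2

139 mol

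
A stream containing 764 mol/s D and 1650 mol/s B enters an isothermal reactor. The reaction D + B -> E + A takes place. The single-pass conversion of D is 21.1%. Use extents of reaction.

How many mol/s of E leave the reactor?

D reacted = 0.211 × 764 = 161.2 mol/s; ν_D = −1, so ξ = 161.2/1 = 161.2 mol/s.
Outlet amounts (n = n₀ + ν ξ):
  D: 764 − 1(161.2) = 602.8
  B: 1650 − 1(161.2) = 1489
  E: 0 + 1(161.2) = 161.2
  A: 0 + 1(161.2) = 161.2

161 mol/s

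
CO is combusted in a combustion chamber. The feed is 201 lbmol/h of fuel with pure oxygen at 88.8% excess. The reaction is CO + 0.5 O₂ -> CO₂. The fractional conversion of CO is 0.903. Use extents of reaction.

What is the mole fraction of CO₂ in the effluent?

Stoichiometric O₂ = 0.5 × 201 = 100.5 lbmol/h; O₂ fed = 100.5 × 1.888 = 189.7 lbmol/h.
Fuel reacted = 0.903 × 201 → ξ = 181.5 lbmol/h.
Outlet (n = n₀ + ν ξ):
  CO: 201 − 1(181.5) = 19.5
  O₂: 189.7 − 0.5(181.5) = 98.99
  CO₂: 0 + 1(181.5) = 181.5
Total out = 300 lbmol/h; y_CO₂ = 181.5 / 300 = 0.605.

0.605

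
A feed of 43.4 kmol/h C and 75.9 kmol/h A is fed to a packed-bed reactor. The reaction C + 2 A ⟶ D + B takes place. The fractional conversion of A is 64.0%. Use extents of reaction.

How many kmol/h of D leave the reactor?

A reacted = 0.64 × 75.9 = 48.58 kmol/h; ν_A = −2, so ξ = 48.58/2 = 24.29 kmol/h.
Outlet amounts (n = n₀ + ν ξ):
  C: 43.4 − 1(24.29) = 19.11
  A: 75.9 − 2(24.29) = 27.32
  D: 0 + 1(24.29) = 24.29
  B: 0 + 1(24.29) = 24.29

24.3 kmol/h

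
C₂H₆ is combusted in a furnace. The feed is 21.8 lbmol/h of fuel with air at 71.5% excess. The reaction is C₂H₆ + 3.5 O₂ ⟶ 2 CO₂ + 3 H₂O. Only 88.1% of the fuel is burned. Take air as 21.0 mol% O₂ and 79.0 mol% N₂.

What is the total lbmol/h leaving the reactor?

655 lbmol/h

Stoichiometric O₂ = 3.5 × 21.8 = 76.3 lbmol/h; O₂ fed = 76.3 × 1.715 = 130.9 lbmol/h.
N₂ fed = 130.9 × 79/21 = 492.3 lbmol/h.
Fuel reacted = 0.881 × 21.8 → ξ = 19.21 lbmol/h.
Outlet (n = n₀ + ν ξ):
  C₂H₆: 21.8 − 1(19.21) = 2.594
  O₂: 130.9 − 3.5(19.21) = 63.63
  N₂: 492.3 (inert)
  CO₂: 0 + 2(19.21) = 38.41
  H₂O: 0 + 3(19.21) = 57.62
Total out = 2.594 + 63.63 + 492.3 + 38.41 + 57.62 = 654.5 lbmol/h.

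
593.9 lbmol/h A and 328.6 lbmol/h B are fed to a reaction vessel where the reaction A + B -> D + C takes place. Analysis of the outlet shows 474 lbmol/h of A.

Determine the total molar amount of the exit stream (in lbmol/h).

For A: n = n₀ − 1ξ → 474 = 593.9 − 1ξ, giving ξ = 119.9 lbmol/h.
Outlet amounts (n = n₀ + ν ξ):
  A: 593.9 − 1(119.9) = 474
  B: 328.6 − 1(119.9) = 208.7
  D: 0 + 1(119.9) = 119.9
  C: 0 + 1(119.9) = 119.9
Total out = 474 + 208.7 + 119.9 + 119.9 = 922.5 lbmol/h.

922 lbmol/h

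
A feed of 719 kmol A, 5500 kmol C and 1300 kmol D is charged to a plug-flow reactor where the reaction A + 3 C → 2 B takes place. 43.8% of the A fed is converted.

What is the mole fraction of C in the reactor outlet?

0.661

A reacted = 0.438 × 719 = 314.9 kmol; ν_A = −1, so ξ = 314.9/1 = 314.9 kmol.
Outlet amounts (n = n₀ + ν ξ):
  A: 719 − 1(314.9) = 404.1
  C: 5500 − 3(314.9) = 4555
  B: 0 + 2(314.9) = 629.8
  D: 1300 (inert)
Total out = 6889 kmol; y_C = 4555 / 6889 = 0.6612.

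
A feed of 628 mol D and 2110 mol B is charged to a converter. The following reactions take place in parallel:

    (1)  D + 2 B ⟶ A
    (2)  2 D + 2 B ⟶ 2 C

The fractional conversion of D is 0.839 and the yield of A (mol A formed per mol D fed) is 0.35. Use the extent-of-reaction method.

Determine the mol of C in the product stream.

Yield of A: 1ξ₁ / 628 = 0.35 → ξ₁ = 219.8 mol.
Conversion of D: 1ξ₁ + 2ξ₂ = 0.839 × 628 = 526.9 → ξ₂ = 153.5 mol.
Outlet amounts (n = n₀ + Σ ν·ξ):
  D: 628 − 1(219.8) − 2(153.5) = 101.1
  B: 2110 − 2(219.8) − 2(153.5) = 1363
  A: 0 + 1(219.8) = 219.8
  C: 0 + 2(153.5) = 307.1

307 mol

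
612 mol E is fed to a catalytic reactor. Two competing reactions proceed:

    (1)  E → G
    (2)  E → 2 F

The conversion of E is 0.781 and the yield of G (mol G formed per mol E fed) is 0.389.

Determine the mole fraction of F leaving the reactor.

Yield of G: 1ξ₁ / 612 = 0.389 → ξ₁ = 238.1 mol.
Conversion of E: 1ξ₁ + 1ξ₂ = 0.781 × 612 = 478 → ξ₂ = 239.9 mol.
Outlet amounts (n = n₀ + Σ ν·ξ):
  E: 612 − 1(238.1) − 1(239.9) = 134
  G: 0 + 1(238.1) = 238.1
  F: 0 + 2(239.9) = 479.8
Total out = 851.9 mol; y_F = 479.8 / 851.9 = 0.5632.

0.563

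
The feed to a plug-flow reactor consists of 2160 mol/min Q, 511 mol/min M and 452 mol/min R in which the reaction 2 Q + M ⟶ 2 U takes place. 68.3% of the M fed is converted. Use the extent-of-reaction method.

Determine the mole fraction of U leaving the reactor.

M reacted = 0.683 × 511 = 349 mol/min; ν_M = −1, so ξ = 349/1 = 349 mol/min.
Outlet amounts (n = n₀ + ν ξ):
  Q: 2160 − 2(349) = 1462
  M: 511 − 1(349) = 162
  U: 0 + 2(349) = 698
  R: 452 (inert)
Total out = 2774 mol/min; y_U = 698 / 2774 = 0.2516.

0.252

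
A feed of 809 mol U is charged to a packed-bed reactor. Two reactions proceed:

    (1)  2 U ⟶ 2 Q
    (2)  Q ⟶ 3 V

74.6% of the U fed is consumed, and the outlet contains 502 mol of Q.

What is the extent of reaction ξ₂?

ξ₂ = 102 mol

Conversion of U: U consumed = 2ξ₁ = 0.746 × 809 → ξ₁ = 301.8 mol.
Q balance: n_Q = 0 + 2ξ₁ − 1ξ₂ = 502 → ξ₂ = (2·301.8 − 502)/1 = 101.5 mol.
Outlet amounts (n = n₀ + Σ ν·ξ):
  U: 809 − 2(301.8) = 205.5
  Q: 0 + 2(301.8) − 1(101.5) = 502
  V: 0 + 3(101.5) = 304.5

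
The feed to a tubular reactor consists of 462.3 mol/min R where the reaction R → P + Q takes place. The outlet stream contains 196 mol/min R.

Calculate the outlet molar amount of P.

266 mol/min

For R: n = n₀ − 1ξ → 196 = 462.3 − 1ξ, giving ξ = 266.3 mol/min.
Outlet amounts (n = n₀ + ν ξ):
  R: 462.3 − 1(266.3) = 196
  P: 0 + 1(266.3) = 266.3
  Q: 0 + 1(266.3) = 266.3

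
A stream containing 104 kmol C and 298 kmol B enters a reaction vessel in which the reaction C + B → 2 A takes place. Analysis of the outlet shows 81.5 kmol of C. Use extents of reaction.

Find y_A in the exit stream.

For C: n = n₀ − 1ξ → 81.5 = 104 − 1ξ, giving ξ = 22.5 kmol.
Outlet amounts (n = n₀ + ν ξ):
  C: 104 − 1(22.5) = 81.5
  B: 298 − 1(22.5) = 275.5
  A: 0 + 2(22.5) = 45
Total out = 402 kmol; y_A = 45 / 402 = 0.1119.

0.112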